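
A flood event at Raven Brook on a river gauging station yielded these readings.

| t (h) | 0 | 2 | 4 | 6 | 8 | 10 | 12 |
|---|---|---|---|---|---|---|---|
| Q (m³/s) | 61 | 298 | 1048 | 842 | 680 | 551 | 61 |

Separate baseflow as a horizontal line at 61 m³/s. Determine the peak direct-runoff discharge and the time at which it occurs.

Subtracting baseflow gives direct-runoff ordinates: 0.0, 237.0, 987.0, 781.0, 619.0, 490.0, 0.0 m³/s.
The maximum is 987.0 m³/s, occurring at the reading for t = 4 h.

Q_p = 987.0 m³/s at t = 4 h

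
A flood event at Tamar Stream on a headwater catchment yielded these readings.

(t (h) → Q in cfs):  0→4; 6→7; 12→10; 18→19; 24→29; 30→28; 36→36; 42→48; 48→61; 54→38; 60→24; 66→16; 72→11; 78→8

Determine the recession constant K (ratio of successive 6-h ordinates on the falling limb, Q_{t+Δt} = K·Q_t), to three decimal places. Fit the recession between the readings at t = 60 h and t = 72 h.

Using the recession-limb readings at t = 60 h and t = 72 h: Q falls from 24 to 11 cfs over 2 intervals.
K = (Q₂/Q₁)^(1/2) = (11/24)^(1/2) = 0.677.

K ≈ 0.677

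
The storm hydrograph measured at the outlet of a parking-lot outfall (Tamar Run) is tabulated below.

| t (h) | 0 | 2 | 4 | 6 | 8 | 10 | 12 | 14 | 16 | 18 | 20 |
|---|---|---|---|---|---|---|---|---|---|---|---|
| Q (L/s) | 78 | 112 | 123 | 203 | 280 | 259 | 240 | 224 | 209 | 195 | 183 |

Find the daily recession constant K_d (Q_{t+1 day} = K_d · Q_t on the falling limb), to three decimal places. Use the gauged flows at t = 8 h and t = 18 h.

K_d ≈ 0.420

Between t = 8 h and t = 18 h the flow falls from 280 to 195 L/s over 5×2 h = 10 h.
Per-interval ratio K = (195/280)^(1/5) = 0.9302; K_d = K^(24/2) = 0.420.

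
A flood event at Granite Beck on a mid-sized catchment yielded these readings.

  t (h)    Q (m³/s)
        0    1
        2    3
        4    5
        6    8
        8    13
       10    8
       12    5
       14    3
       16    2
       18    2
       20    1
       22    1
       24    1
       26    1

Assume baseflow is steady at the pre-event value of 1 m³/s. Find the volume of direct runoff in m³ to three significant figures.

V ≈ 2.88 × 10^5 m³

Direct-runoff ordinates (Q − Q_b): 0.0, 2.0, 4.0, 7.0, 12.0, 7.0, 4.0, 2.0, 1.0, 1.0, 0.0, 0.0, 0.0, 0.0 m³/s.
ΣQ_DR = 40.00 m³/s.
With Δt = 2 h = 7200 s, V = ΣQ_DR · Δt = 40.00 × 7200 = 2.88 × 10^5 m³.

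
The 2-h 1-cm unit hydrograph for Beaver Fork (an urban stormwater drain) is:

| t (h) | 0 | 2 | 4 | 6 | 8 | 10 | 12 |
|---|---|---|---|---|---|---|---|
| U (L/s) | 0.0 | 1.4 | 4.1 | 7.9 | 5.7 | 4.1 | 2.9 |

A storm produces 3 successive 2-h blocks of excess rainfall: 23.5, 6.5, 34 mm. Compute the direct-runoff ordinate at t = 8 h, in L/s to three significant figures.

By discrete convolution, Q_j = Σ (P_i / 10 mm) · U_{j−i}.
At t = 8 h (j=4): Q = (23.5/10)·5.7 + (6.5/10)·7.9 + (34/10)·4.1 = 32.5 L/s.

Q ≈ 32.5 L/s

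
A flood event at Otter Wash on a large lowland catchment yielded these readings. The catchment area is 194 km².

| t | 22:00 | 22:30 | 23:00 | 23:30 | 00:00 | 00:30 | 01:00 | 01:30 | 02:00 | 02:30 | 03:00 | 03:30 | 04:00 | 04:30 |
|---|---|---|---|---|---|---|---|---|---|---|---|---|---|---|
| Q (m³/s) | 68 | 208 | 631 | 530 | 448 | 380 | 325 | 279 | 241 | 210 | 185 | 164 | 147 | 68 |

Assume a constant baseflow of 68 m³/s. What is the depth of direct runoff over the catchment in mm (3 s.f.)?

Direct runoff: 0.0, 140.0, 563.0, 462.0, 380.0, 312.0, 257.0, 211.0, 173.0, 142.0, 117.0, 96.0, 79.0, 0.0 m³/s; ΣQ_DR = 2932 m³/s.
V = ΣQ_DR · Δt = 2932 × 1800 s = 5.278 × 10^6 m³.
Over A = 194 km², depth = V / A = 27.2 mm.

d ≈ 27.2 mm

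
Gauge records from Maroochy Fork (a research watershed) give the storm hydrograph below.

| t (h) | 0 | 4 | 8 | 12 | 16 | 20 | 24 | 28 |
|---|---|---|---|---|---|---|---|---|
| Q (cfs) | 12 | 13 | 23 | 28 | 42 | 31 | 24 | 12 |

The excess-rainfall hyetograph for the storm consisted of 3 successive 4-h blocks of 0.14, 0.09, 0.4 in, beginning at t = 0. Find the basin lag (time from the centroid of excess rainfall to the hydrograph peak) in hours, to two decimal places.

Centroid of excess rainfall: t_c = Σ P_i·t̄_i / ΣP_i = 7.6508 h (block centres at 2, 6, 10 h).
Hydrograph peak occurs at t = 16 h, so basin lag t_L = 16 − 7.6508 = 8.35 h.

t_L ≈ 8.35 h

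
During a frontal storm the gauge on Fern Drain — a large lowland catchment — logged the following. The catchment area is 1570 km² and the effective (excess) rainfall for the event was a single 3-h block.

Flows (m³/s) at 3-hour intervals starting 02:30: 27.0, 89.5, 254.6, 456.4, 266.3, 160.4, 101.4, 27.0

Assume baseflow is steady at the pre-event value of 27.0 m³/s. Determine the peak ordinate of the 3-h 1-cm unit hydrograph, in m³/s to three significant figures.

Direct runoff: 0.0, 62.5, 227.6, 429.4, 239.3, 133.4, 74.4, 0.0 m³/s; ΣQ_DR = 1167 m³/s, peak = 429.4 m³/s.
Runoff depth d = ΣQ_DR·Δt / A = 1167 × 10800 / (1570 km²) = 8.025 mm.
The 1-cm UH is the DRH scaled by (10 mm)/d, so U_p = 429.4 × 10/8.025 = 535 m³/s.

U_p ≈ 535 m³/s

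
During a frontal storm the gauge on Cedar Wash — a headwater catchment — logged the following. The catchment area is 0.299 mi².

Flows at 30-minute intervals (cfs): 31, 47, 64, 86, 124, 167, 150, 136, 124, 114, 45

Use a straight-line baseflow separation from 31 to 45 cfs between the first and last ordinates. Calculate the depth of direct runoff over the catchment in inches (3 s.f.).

Direct runoff: 0.00, 14.60, 30.20, 50.80, 87.40, 129.00, 110.60, 95.20, 81.80, 70.40, 0.00 cfs; ΣQ_DR = 670.0 cfs.
V = ΣQ_DR · Δt = 670.0 × 1800 s = 1.206 × 10^6 ft³.
Over A = 0.299 mi², depth = V / A = 1.74 in.

d ≈ 1.74 in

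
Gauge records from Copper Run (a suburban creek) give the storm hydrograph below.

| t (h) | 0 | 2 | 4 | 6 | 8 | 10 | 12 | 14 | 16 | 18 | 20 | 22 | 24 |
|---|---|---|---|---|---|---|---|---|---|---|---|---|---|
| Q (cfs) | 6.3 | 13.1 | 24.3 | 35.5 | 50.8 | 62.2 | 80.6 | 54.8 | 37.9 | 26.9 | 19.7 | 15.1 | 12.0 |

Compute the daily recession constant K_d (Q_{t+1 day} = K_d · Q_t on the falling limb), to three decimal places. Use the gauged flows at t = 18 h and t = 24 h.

Between t = 18 h and t = 24 h the flow falls from 26.9 to 12.0 cfs over 3×2 h = 6 h.
Per-interval ratio K = (12.0/26.9)^(1/3) = 0.7641; K_d = K^(24/2) = 0.040.

K_d ≈ 0.040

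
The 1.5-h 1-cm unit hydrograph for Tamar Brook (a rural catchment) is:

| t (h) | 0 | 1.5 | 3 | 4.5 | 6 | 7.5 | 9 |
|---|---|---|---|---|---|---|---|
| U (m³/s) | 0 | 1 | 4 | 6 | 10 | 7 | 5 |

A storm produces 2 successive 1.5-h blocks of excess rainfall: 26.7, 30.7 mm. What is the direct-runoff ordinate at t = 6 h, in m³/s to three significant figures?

By discrete convolution, Q_j = Σ (P_i / 10 mm) · U_{j−i}.
At t = 6 h (j=4): Q = (26.7/10)·10 + (30.7/10)·6 = 45.1 m³/s.

Q ≈ 45.1 m³/s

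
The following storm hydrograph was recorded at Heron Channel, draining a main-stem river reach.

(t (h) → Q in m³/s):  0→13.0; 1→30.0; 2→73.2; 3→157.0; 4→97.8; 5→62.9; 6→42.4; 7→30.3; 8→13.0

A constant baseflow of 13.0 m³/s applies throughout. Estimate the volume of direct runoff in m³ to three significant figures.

V ≈ 1.45 × 10^6 m³

Direct-runoff ordinates (Q − Q_b): 0.0, 17.0, 60.2, 144.0, 84.8, 49.9, 29.4, 17.3, 0.0 m³/s.
ΣQ_DR = 402.6 m³/s.
With Δt = 1 h = 3600 s, V = ΣQ_DR · Δt = 402.6 × 3600 = 1.45 × 10^6 m³.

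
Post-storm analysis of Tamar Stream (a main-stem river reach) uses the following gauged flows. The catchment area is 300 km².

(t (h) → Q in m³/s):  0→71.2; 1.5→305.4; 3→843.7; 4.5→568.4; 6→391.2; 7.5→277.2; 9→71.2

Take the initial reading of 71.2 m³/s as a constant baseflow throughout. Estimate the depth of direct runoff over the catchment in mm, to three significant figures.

d ≈ 36.5 mm

Direct runoff: 0.0, 234.2, 772.5, 497.2, 320.0, 206.0, 0.0 m³/s; ΣQ_DR = 2030 m³/s.
V = ΣQ_DR · Δt = 2030 × 5400 s = 1.096 × 10^7 m³.
Over A = 300 km², depth = V / A = 36.5 mm.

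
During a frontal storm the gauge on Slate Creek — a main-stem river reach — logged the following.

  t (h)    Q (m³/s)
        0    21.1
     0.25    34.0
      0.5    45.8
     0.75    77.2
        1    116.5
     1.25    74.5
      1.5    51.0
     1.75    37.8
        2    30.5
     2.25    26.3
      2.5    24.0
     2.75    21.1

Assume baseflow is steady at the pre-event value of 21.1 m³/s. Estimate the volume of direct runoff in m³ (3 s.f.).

Direct-runoff ordinates (Q − Q_b): 0.0, 12.9, 24.7, 56.1, 95.4, 53.4, 29.9, 16.7, 9.4, 5.2, 2.9, 0.0 m³/s.
ΣQ_DR = 306.6 m³/s.
With Δt = 0.25 h = 900 s, V = ΣQ_DR · Δt = 306.6 × 900 = 2.76 × 10^5 m³.

V ≈ 2.76 × 10^5 m³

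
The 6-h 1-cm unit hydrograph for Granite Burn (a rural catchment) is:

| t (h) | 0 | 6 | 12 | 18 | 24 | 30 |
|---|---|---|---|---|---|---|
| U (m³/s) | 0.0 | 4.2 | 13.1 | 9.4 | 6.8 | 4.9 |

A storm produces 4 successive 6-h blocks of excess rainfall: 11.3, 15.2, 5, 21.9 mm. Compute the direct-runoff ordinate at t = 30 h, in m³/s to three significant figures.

By discrete convolution, Q_j = Σ (P_i / 10 mm) · U_{j−i}.
At t = 30 h (j=5): Q = (11.3/10)·4.9 + (15.2/10)·6.8 + (5/10)·9.4 + (21.9/10)·13.1 = 49.3 m³/s.

Q ≈ 49.3 m³/s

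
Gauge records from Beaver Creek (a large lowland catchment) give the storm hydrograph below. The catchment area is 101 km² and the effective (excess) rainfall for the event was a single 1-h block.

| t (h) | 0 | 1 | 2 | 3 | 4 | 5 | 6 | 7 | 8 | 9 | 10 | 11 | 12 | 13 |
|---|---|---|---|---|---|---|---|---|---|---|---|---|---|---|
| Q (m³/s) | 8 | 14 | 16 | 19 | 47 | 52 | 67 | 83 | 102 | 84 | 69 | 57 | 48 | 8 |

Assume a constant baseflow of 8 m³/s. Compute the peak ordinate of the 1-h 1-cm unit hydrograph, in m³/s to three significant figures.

Direct runoff: 0.0, 6.0, 8.0, 11.0, 39.0, 44.0, 59.0, 75.0, 94.0, 76.0, 61.0, 49.0, 40.0, 0.0 m³/s; ΣQ_DR = 562.0 m³/s, peak = 94.0 m³/s.
Runoff depth d = ΣQ_DR·Δt / A = 562.0 × 3600 / (101 km²) = 20.03 mm.
The 1-cm UH is the DRH scaled by (10 mm)/d, so U_p = 94.0 × 10/20.03 = 46.9 m³/s.

U_p ≈ 46.9 m³/s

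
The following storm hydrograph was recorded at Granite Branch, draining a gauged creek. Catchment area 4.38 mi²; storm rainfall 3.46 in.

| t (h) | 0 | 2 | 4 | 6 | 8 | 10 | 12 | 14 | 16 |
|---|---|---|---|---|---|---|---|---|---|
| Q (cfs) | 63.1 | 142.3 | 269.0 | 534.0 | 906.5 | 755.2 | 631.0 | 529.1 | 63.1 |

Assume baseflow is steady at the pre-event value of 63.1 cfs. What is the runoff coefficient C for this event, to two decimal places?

ΣQ_DR = 3325 cfs; V = ΣQ_DR·Δt = 2.394 × 10^7 ft³.
Runoff depth d = V / A = 2.353 in.
C = d / P = 2.353 / 3.46 = 0.68.

C ≈ 0.68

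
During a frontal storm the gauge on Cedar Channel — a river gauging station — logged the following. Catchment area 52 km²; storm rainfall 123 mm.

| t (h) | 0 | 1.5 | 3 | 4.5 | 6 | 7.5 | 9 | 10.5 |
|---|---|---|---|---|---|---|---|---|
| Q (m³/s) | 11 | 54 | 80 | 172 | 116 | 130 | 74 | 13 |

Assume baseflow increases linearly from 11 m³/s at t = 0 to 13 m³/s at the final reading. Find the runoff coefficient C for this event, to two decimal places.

ΣQ_DR = 554.0 m³/s; V = ΣQ_DR·Δt = 2.992 × 10^6 m³.
Runoff depth d = V / A = 57.53 mm.
C = d / P = 57.53 / 123 = 0.47.

C ≈ 0.47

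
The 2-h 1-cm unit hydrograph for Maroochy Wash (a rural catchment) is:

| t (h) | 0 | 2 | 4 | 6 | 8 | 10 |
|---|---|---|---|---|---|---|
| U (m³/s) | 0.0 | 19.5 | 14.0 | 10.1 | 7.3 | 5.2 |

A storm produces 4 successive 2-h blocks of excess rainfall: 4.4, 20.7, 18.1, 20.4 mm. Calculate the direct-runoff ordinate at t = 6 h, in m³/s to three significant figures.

By discrete convolution, Q_j = Σ (P_i / 10 mm) · U_{j−i}.
At t = 6 h (j=3): Q = (4.4/10)·10.1 + (20.7/10)·14.0 + (18.1/10)·19.5 + (20.4/10)·0.0 = 68.7 m³/s.

Q ≈ 68.7 m³/s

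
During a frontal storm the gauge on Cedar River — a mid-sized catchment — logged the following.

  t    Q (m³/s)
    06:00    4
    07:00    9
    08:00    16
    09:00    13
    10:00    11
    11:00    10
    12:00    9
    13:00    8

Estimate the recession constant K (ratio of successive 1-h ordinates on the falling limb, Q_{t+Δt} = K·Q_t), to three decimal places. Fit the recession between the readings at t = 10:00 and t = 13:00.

Using the recession-limb readings at t = 10:00 and t = 13:00: Q falls from 11 to 8 m³/s over 3 intervals.
K = (Q₂/Q₁)^(1/3) = (8/11)^(1/3) = 0.899.

K ≈ 0.899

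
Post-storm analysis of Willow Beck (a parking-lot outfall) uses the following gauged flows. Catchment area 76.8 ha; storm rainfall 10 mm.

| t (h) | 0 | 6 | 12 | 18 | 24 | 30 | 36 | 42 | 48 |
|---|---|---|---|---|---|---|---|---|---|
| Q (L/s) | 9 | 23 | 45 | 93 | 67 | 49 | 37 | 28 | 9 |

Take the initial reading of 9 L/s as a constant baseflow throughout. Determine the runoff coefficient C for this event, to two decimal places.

ΣQ_DR = 279.0 L/s; V = ΣQ_DR·Δt = 6.026 × 10^6 L.
Runoff depth d = V / A = 7.847 mm.
C = d / P = 7.847 / 10 = 0.78.

C ≈ 0.78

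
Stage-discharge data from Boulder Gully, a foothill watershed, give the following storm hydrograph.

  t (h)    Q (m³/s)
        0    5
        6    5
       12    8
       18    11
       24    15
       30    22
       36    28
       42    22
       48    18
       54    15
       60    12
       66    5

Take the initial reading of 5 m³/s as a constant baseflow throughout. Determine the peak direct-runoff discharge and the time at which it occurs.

Subtracting baseflow gives direct-runoff ordinates: 0.0, 0.0, 3.0, 6.0, 10.0, 17.0, 23.0, 17.0, 13.0, 10.0, 7.0, 0.0 m³/s.
The maximum is 23.0 m³/s, occurring at the reading for t = 36 h.

Q_p = 23.0 m³/s at t = 36 h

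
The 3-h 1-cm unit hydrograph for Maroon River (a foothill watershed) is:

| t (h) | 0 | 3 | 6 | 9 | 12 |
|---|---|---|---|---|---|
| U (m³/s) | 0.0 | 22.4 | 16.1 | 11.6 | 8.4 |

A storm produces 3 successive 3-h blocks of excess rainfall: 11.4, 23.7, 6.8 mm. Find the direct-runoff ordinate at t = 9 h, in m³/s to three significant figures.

Q ≈ 66.6 m³/s

By discrete convolution, Q_j = Σ (P_i / 10 mm) · U_{j−i}.
At t = 9 h (j=3): Q = (11.4/10)·11.6 + (23.7/10)·16.1 + (6.8/10)·22.4 = 66.6 m³/s.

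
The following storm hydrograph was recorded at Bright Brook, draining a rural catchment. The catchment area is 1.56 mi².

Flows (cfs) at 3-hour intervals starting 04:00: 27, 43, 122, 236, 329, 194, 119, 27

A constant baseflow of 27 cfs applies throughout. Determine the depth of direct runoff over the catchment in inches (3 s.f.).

d ≈ 2.63 in

Direct runoff: 0.0, 16.0, 95.0, 209.0, 302.0, 167.0, 92.0, 0.0 cfs; ΣQ_DR = 881.0 cfs.
V = ΣQ_DR · Δt = 881.0 × 10800 s = 9.515 × 10^6 ft³.
Over A = 1.56 mi², depth = V / A = 2.63 in.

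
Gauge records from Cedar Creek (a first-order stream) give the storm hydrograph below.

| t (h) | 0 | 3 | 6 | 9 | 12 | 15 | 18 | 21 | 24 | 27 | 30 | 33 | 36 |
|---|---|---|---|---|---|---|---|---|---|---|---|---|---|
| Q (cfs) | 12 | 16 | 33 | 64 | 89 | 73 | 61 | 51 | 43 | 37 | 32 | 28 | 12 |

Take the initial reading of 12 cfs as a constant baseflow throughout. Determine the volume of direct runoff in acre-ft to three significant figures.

V ≈ 97.9 acre-ft

Direct-runoff ordinates (Q − Q_b): 0.0, 4.0, 21.0, 52.0, 77.0, 61.0, 49.0, 39.0, 31.0, 25.0, 20.0, 16.0, 0.0 cfs.
ΣQ_DR = 395.0 cfs.
With Δt = 3 h = 10800 s, V = ΣQ_DR · Δt = 395.0 × 10800 = 4.27 × 10^6 ft³ = 97.9 acre-ft.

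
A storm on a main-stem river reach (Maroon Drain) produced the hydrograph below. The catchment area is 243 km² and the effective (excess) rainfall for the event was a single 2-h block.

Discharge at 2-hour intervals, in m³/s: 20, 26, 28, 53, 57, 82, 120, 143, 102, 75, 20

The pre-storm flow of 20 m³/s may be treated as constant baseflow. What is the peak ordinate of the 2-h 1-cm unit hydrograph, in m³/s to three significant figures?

U_p ≈ 82.0 m³/s

Direct runoff: 0.0, 6.0, 8.0, 33.0, 37.0, 62.0, 100.0, 123.0, 82.0, 55.0, 0.0 m³/s; ΣQ_DR = 506.0 m³/s, peak = 123.0 m³/s.
Runoff depth d = ΣQ_DR·Δt / A = 506.0 × 7200 / (243 km²) = 14.99 mm.
The 1-cm UH is the DRH scaled by (10 mm)/d, so U_p = 123.0 × 10/14.99 = 82.0 m³/s.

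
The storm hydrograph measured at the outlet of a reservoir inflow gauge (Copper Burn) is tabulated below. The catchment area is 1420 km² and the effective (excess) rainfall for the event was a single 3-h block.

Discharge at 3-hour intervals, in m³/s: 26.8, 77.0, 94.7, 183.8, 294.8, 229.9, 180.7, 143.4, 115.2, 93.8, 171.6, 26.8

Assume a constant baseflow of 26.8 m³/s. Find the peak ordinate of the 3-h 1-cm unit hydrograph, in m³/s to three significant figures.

U_p ≈ 268 m³/s

Direct runoff: 0.0, 50.2, 67.9, 157.0, 268.0, 203.1, 153.9, 116.6, 88.4, 67.0, 144.8, 0.0 m³/s; ΣQ_DR = 1317 m³/s, peak = 268.0 m³/s.
Runoff depth d = ΣQ_DR·Δt / A = 1317 × 10800 / (1420 km²) = 10.02 mm.
The 1-cm UH is the DRH scaled by (10 mm)/d, so U_p = 268.0 × 10/10.02 = 268 m³/s.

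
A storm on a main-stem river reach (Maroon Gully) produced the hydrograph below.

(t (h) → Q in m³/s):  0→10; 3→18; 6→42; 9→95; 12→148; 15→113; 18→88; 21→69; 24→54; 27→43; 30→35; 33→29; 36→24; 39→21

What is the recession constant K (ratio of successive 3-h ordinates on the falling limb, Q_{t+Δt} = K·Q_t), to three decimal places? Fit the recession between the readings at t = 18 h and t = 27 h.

Using the recession-limb readings at t = 18 h and t = 27 h: Q falls from 88 to 43 m³/s over 3 intervals.
K = (Q₂/Q₁)^(1/3) = (43/88)^(1/3) = 0.788.

K ≈ 0.788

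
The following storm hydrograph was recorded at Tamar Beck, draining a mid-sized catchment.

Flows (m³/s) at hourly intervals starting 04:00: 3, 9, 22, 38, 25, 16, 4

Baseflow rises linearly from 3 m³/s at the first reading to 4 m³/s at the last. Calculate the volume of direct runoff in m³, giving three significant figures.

V ≈ 3.33 × 10^5 m³

Direct-runoff ordinates (Q − Q_b): 0.00, 5.83, 18.67, 34.50, 21.33, 12.17, 0.00 m³/s.
ΣQ_DR = 92.50 m³/s.
With Δt = 1 h = 3600 s, V = ΣQ_DR · Δt = 92.50 × 3600 = 3.33 × 10^5 m³.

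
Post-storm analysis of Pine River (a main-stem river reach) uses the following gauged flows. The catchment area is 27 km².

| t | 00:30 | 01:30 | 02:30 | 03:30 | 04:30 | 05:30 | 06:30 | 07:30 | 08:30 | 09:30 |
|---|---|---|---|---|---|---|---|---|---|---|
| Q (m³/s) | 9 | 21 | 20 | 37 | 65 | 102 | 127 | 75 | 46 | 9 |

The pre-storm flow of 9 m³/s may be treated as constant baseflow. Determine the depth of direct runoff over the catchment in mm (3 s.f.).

Direct runoff: 0.0, 12.0, 11.0, 28.0, 56.0, 93.0, 118.0, 66.0, 37.0, 0.0 m³/s; ΣQ_DR = 421.0 m³/s.
V = ΣQ_DR · Δt = 421.0 × 3600 s = 1.516 × 10^6 m³.
Over A = 27 km², depth = V / A = 56.1 mm.

d ≈ 56.1 mm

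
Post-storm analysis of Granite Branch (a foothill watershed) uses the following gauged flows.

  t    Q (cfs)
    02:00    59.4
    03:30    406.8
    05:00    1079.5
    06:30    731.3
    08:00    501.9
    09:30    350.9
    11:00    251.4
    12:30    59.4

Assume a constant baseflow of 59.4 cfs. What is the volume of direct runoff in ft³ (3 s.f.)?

V ≈ 1.60 × 10^7 ft³

Direct-runoff ordinates (Q − Q_b): 0.0, 347.4, 1020.1, 671.9, 442.5, 291.5, 192.0, 0.0 cfs.
ΣQ_DR = 2965 cfs.
With Δt = 1.5 h = 5400 s, V = ΣQ_DR · Δt = 2965 × 5400 = 1.60 × 10^7 ft³.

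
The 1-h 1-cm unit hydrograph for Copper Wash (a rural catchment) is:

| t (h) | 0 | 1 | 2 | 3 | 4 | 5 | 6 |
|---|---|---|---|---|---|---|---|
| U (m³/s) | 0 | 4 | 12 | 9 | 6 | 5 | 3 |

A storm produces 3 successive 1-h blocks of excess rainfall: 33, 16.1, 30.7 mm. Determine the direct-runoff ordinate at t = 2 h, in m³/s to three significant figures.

By discrete convolution, Q_j = Σ (P_i / 10 mm) · U_{j−i}.
At t = 2 h (j=2): Q = (33/10)·12 + (16.1/10)·4 + (30.7/10)·0 = 46.0 m³/s.

Q ≈ 46.0 m³/s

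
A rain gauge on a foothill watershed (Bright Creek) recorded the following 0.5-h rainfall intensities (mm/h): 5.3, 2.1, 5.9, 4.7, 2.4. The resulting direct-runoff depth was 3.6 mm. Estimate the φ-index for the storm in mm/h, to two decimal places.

Only the 3 blocks with intensity above φ contribute runoff: 5.3, 5.9, 4.7 mm/h.
Σ(I−φ)·Δt = d  ⇒  (5.3+5.9+4.7 − 3φ)·0.5 = 3.6
φ = (15.90 − 3.6/0.5) / 3 = 2.90 mm/h.

φ ≈ 2.90 mm/h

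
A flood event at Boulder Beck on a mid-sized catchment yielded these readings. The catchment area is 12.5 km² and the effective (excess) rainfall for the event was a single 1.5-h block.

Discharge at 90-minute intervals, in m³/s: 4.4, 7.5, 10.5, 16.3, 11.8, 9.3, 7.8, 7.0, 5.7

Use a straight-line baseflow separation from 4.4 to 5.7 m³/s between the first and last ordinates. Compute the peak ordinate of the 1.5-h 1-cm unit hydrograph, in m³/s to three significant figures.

U_p ≈ 7.58 m³/s

Direct runoff: 0.00, 2.94, 5.78, 11.41, 6.75, 4.09, 2.42, 1.46, 0.00 m³/s; ΣQ_DR = 34.85 m³/s, peak = 11.41 m³/s.
Runoff depth d = ΣQ_DR·Δt / A = 34.85 × 5400 / (12.5 km²) = 15.06 mm.
The 1-cm UH is the DRH scaled by (10 mm)/d, so U_p = 11.41 × 10/15.06 = 7.58 m³/s.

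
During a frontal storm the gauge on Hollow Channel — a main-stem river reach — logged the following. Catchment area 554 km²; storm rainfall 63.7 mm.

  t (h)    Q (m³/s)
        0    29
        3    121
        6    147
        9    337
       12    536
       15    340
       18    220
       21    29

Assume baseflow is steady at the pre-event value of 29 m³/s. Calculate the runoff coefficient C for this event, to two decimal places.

C ≈ 0.47

ΣQ_DR = 1527 m³/s; V = ΣQ_DR·Δt = 1.649 × 10^7 m³.
Runoff depth d = V / A = 29.77 mm.
C = d / P = 29.77 / 63.7 = 0.47.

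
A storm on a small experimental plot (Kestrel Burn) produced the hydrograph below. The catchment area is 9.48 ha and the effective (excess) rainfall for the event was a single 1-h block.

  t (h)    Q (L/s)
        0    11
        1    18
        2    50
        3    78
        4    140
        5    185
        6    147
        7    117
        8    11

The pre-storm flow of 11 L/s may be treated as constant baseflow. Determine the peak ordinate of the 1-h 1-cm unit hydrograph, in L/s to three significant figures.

U_p ≈ 69.6 L/s

Direct runoff: 0.0, 7.0, 39.0, 67.0, 129.0, 174.0, 136.0, 106.0, 0.0 L/s; ΣQ_DR = 658.0 L/s, peak = 174.0 L/s.
Runoff depth d = ΣQ_DR·Δt / A = 658.0 × 3600 / (9.48 ha) = 24.99 mm.
The 1-cm UH is the DRH scaled by (10 mm)/d, so U_p = 174.0 × 10/24.99 = 69.6 L/s.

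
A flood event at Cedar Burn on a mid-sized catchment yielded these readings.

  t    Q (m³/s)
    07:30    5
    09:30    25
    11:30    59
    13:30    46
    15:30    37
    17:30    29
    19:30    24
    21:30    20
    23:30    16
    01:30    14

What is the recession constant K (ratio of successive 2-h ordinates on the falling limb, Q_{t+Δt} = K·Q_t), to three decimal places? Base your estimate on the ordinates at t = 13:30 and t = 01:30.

Using the recession-limb readings at t = 13:30 and t = 01:30: Q falls from 46 to 14 m³/s over 6 intervals.
K = (Q₂/Q₁)^(1/6) = (14/46)^(1/6) = 0.820.

K ≈ 0.820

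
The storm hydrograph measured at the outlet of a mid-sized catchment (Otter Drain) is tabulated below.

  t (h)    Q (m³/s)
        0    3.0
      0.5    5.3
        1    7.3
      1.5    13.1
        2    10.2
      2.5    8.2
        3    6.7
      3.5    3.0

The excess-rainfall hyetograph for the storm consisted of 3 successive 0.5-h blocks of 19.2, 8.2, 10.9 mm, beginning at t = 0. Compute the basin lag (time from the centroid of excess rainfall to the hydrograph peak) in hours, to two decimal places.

t_L ≈ 0.86 h

Centroid of excess rainfall: t_c = Σ P_i·t̄_i / ΣP_i = 0.6416 h (block centres at 0.25, 0.75, 1.25 h).
Hydrograph peak occurs at t = 1.5 h, so basin lag t_L = 1.5 − 0.6416 = 0.86 h.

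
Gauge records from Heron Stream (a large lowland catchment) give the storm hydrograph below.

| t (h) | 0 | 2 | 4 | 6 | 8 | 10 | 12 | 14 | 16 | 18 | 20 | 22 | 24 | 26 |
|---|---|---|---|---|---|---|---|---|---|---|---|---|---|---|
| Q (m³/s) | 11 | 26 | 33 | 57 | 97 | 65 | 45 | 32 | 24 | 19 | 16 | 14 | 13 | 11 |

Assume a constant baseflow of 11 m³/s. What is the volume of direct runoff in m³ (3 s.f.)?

Direct-runoff ordinates (Q − Q_b): 0.0, 15.0, 22.0, 46.0, 86.0, 54.0, 34.0, 21.0, 13.0, 8.0, 5.0, 3.0, 2.0, 0.0 m³/s.
ΣQ_DR = 309.0 m³/s.
With Δt = 2 h = 7200 s, V = ΣQ_DR · Δt = 309.0 × 7200 = 2.22 × 10^6 m³.

V ≈ 2.22 × 10^6 m³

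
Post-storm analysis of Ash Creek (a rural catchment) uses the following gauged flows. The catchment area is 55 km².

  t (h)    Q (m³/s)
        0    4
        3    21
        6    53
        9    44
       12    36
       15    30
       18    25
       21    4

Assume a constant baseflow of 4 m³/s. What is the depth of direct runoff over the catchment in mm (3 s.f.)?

d ≈ 36.3 mm

Direct runoff: 0.0, 17.0, 49.0, 40.0, 32.0, 26.0, 21.0, 0.0 m³/s; ΣQ_DR = 185.0 m³/s.
V = ΣQ_DR · Δt = 185.0 × 10800 s = 1.998 × 10^6 m³.
Over A = 55 km², depth = V / A = 36.3 mm.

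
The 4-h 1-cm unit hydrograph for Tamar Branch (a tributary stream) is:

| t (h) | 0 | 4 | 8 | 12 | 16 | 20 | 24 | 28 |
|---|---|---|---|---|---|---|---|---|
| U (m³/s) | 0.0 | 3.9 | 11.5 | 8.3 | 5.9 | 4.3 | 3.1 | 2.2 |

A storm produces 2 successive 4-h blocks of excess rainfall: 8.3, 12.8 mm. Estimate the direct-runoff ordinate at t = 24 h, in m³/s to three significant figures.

By discrete convolution, Q_j = Σ (P_i / 10 mm) · U_{j−i}.
At t = 24 h (j=6): Q = (8.3/10)·3.1 + (12.8/10)·4.3 = 8.08 m³/s.

Q ≈ 8.08 m³/s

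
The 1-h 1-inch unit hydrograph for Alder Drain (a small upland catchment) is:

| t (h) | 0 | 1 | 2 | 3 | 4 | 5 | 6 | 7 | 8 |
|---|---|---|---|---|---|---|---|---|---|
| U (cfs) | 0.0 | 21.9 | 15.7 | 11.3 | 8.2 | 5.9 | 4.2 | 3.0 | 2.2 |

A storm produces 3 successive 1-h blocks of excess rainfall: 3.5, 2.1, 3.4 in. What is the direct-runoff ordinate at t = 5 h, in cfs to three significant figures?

By discrete convolution, Q_j = Σ (P_i / 1 in) · U_{j−i}.
At t = 5 h (j=5): Q = (3.5/1)·5.9 + (2.1/1)·8.2 + (3.4/1)·11.3 = 76.3 cfs.

Q ≈ 76.3 cfs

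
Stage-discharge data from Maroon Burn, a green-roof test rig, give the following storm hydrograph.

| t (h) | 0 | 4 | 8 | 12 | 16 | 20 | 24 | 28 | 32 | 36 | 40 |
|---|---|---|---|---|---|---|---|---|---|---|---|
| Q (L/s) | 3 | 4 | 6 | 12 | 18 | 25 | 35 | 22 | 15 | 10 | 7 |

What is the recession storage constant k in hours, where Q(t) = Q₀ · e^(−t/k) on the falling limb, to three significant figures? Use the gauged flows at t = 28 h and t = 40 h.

k ≈ 10.5 h

On the falling limb, Q drops from 22 to 7 L/s between t = 28 h and t = 40 h (Δt = 12 h).
k = −Δt / ln(Q₂/Q₁) = −12 / ln(7/22) = 10.5 h.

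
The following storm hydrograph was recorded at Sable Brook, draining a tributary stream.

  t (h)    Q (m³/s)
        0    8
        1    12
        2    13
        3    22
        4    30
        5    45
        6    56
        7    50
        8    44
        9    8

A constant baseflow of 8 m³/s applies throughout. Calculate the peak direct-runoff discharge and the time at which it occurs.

Subtracting baseflow gives direct-runoff ordinates: 0.0, 4.0, 5.0, 14.0, 22.0, 37.0, 48.0, 42.0, 36.0, 0.0 m³/s.
The maximum is 48.0 m³/s, occurring at the reading for t = 6 h.

Q_p = 48.0 m³/s at t = 6 h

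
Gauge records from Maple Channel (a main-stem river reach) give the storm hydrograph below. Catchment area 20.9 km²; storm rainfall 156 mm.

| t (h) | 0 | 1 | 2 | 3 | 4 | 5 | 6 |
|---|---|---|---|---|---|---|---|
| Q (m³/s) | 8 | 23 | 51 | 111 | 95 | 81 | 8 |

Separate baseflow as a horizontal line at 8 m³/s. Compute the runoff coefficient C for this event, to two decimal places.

ΣQ_DR = 321.0 m³/s; V = ΣQ_DR·Δt = 1.156 × 10^6 m³.
Runoff depth d = V / A = 55.29 mm.
C = d / P = 55.29 / 156 = 0.35.

C ≈ 0.35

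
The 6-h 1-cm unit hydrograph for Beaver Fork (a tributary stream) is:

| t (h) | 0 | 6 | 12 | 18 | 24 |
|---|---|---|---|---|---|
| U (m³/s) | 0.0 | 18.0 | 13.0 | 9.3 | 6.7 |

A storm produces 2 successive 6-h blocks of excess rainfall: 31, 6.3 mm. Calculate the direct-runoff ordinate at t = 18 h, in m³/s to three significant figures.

Q ≈ 37.0 m³/s

By discrete convolution, Q_j = Σ (P_i / 10 mm) · U_{j−i}.
At t = 18 h (j=3): Q = (31/10)·9.3 + (6.3/10)·13.0 = 37.0 m³/s.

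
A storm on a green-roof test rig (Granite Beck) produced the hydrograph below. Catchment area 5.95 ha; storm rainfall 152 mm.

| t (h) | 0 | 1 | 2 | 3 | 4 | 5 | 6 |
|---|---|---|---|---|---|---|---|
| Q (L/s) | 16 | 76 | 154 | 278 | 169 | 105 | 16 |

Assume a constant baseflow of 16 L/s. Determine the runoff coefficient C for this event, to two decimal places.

ΣQ_DR = 702.0 L/s; V = ΣQ_DR·Δt = 2.527 × 10^6 L.
Runoff depth d = V / A = 42.47 mm.
C = d / P = 42.47 / 152 = 0.28.

C ≈ 0.28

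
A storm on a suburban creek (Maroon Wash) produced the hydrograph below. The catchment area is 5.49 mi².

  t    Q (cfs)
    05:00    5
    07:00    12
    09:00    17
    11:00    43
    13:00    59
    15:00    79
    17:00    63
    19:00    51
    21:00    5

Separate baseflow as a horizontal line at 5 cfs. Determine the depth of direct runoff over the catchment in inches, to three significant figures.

d ≈ 0.163 in

Direct runoff: 0.0, 7.0, 12.0, 38.0, 54.0, 74.0, 58.0, 46.0, 0.0 cfs; ΣQ_DR = 289.0 cfs.
V = ΣQ_DR · Δt = 289.0 × 7200 s = 2.081 × 10^6 ft³.
Over A = 5.49 mi², depth = V / A = 0.163 in.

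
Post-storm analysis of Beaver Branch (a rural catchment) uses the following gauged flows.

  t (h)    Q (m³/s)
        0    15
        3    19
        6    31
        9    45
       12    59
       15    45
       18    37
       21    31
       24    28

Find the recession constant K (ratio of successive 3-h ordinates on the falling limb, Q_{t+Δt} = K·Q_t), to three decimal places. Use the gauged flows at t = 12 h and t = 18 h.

Using the recession-limb readings at t = 12 h and t = 18 h: Q falls from 59 to 37 m³/s over 2 intervals.
K = (Q₂/Q₁)^(1/2) = (37/59)^(1/2) = 0.792.

K ≈ 0.792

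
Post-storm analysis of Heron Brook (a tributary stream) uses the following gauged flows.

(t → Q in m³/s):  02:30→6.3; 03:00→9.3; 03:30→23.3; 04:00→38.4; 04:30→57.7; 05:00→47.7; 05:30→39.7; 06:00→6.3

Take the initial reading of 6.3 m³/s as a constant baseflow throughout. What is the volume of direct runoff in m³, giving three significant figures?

V ≈ 3.21 × 10^5 m³

Direct-runoff ordinates (Q − Q_b): 0.0, 3.0, 17.0, 32.1, 51.4, 41.4, 33.4, 0.0 m³/s.
ΣQ_DR = 178.3 m³/s.
With Δt = 0.5 h = 1800 s, V = ΣQ_DR · Δt = 178.3 × 1800 = 3.21 × 10^5 m³.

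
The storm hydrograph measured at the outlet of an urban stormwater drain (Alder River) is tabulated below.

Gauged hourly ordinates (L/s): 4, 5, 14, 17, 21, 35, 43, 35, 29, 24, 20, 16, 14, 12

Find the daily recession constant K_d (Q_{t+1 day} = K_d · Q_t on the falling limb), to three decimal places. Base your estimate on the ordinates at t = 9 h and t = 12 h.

K_d ≈ 0.013

Between t = 9 h and t = 12 h the flow falls from 24 to 14 L/s over 3×1 h = 3 h.
Per-interval ratio K = (14/24)^(1/3) = 0.8355; K_d = K^(24/1) = 0.013.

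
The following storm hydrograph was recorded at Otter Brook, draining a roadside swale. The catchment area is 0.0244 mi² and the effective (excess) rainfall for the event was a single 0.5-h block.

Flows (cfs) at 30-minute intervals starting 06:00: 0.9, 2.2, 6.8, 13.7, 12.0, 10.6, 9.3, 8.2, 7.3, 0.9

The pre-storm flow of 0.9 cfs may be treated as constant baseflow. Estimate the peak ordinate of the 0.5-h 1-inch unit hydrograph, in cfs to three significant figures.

Direct runoff: 0.0, 1.3, 5.9, 12.8, 11.1, 9.7, 8.4, 7.3, 6.4, 0.0 cfs; ΣQ_DR = 62.90 cfs, peak = 12.8 cfs.
Runoff depth d = ΣQ_DR·Δt / A = 62.90 × 1800 / (0.0244 mi²) = 1.997 in.
The 1-inch UH is the DRH scaled by (1 in)/d, so U_p = 12.8 × 1/1.997 = 6.41 cfs.

U_p ≈ 6.41 cfs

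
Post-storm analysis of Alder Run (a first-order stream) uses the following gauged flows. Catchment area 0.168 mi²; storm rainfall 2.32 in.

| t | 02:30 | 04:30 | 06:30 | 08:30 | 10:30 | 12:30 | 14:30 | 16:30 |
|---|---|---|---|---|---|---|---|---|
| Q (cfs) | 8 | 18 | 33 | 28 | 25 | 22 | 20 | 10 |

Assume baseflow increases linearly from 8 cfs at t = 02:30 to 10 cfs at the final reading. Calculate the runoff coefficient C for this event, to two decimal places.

ΣQ_DR = 92.00 cfs; V = ΣQ_DR·Δt = 6.624 × 10^5 ft³.
Runoff depth d = V / A = 1.697 in.
C = d / P = 1.697 / 2.32 = 0.73.

C ≈ 0.73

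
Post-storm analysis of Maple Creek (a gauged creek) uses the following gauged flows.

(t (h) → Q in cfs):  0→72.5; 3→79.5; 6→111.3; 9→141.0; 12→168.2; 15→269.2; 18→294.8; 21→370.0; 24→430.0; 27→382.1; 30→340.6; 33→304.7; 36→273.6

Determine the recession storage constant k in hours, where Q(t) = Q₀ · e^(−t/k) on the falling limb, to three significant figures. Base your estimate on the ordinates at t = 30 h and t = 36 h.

k ≈ 27.4 h

On the falling limb, Q drops from 340.6 to 273.6 cfs between t = 30 h and t = 36 h (Δt = 6 h).
k = −Δt / ln(Q₂/Q₁) = −6 / ln(273.6/340.6) = 27.4 h.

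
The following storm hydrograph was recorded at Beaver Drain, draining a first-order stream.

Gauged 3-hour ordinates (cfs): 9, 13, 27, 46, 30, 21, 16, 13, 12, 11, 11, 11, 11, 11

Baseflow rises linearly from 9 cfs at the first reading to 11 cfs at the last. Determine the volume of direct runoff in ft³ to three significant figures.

V ≈ 1.10 × 10^6 ft³

Direct-runoff ordinates (Q − Q_b): 0.00, 3.85, 17.69, 36.54, 20.38, 11.23, 6.08, 2.92, 1.77, 0.62, 0.46, 0.31, 0.15, 0.00 cfs.
ΣQ_DR = 102.0 cfs.
With Δt = 3 h = 10800 s, V = ΣQ_DR · Δt = 102.0 × 10800 = 1.10 × 10^6 ft³.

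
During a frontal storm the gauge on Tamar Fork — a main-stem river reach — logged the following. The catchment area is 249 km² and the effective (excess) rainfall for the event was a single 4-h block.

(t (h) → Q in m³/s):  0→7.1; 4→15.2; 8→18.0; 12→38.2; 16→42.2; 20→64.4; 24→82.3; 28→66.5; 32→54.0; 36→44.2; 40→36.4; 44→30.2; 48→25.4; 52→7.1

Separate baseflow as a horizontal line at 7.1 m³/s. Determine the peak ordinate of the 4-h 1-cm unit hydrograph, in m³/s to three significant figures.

U_p ≈ 30.1 m³/s

Direct runoff: 0.0, 8.1, 10.9, 31.1, 35.1, 57.3, 75.2, 59.4, 46.9, 37.1, 29.3, 23.1, 18.3, 0.0 m³/s; ΣQ_DR = 431.8 m³/s, peak = 75.2 m³/s.
Runoff depth d = ΣQ_DR·Δt / A = 431.8 × 14400 / (249 km²) = 24.97 mm.
The 1-cm UH is the DRH scaled by (10 mm)/d, so U_p = 75.2 × 10/24.97 = 30.1 m³/s.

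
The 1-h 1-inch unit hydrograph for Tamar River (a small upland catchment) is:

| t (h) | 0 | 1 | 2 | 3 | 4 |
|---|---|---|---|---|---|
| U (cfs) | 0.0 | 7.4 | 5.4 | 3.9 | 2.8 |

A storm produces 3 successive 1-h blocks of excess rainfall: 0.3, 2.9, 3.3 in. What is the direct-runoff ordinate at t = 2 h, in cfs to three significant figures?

By discrete convolution, Q_j = Σ (P_i / 1 in) · U_{j−i}.
At t = 2 h (j=2): Q = (0.3/1)·5.4 + (2.9/1)·7.4 + (3.3/1)·0.0 = 23.1 cfs.

Q ≈ 23.1 cfs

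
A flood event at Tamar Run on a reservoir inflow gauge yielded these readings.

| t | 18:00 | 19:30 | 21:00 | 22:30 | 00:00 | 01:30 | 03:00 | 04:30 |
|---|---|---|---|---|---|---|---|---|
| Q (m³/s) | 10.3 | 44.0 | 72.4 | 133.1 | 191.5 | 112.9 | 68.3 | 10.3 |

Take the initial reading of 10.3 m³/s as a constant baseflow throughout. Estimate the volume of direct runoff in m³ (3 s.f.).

Direct-runoff ordinates (Q − Q_b): 0.0, 33.7, 62.1, 122.8, 181.2, 102.6, 58.0, 0.0 m³/s.
ΣQ_DR = 560.4 m³/s.
With Δt = 1.5 h = 5400 s, V = ΣQ_DR · Δt = 560.4 × 5400 = 3.03 × 10^6 m³.

V ≈ 3.03 × 10^6 m³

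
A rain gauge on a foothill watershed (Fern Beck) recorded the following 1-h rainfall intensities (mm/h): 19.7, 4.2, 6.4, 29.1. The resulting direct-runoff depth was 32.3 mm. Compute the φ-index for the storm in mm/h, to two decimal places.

φ ≈ 8.25 mm/h

Only the 2 blocks with intensity above φ contribute runoff: 19.7, 29.1 mm/h.
Σ(I−φ)·Δt = d  ⇒  (19.7+29.1 − 2φ)·1 = 32.3
φ = (48.80 − 32.3/1) / 2 = 8.25 mm/h.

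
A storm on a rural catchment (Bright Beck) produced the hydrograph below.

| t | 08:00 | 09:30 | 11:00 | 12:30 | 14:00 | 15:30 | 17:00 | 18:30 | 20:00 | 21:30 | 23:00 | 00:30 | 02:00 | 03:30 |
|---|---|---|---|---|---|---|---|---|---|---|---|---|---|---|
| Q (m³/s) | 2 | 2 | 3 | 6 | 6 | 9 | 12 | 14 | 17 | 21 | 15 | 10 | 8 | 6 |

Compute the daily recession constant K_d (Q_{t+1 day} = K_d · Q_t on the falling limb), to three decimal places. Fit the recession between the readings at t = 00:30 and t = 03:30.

Between t = 00:30 and t = 03:30 the flow falls from 10 to 6 m³/s over 2×1.5 h = 3 h.
Per-interval ratio K = (6/10)^(1/2) = 0.7746; K_d = K^(24/1.5) = 0.017.

K_d ≈ 0.017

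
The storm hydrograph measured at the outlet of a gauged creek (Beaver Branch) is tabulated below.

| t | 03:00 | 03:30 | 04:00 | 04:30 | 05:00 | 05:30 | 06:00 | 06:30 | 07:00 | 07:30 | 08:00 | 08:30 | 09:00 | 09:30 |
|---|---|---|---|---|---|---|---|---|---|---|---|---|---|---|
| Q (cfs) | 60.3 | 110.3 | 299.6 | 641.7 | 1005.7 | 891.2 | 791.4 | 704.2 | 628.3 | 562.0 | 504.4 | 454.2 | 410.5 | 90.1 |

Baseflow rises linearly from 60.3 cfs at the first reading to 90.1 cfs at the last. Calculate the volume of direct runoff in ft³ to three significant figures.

V ≈ 1.10 × 10^7 ft³

Direct-runoff ordinates (Q − Q_b): 0.00, 47.71, 234.72, 574.52, 936.23, 819.44, 717.35, 627.85, 549.66, 481.07, 421.18, 368.68, 322.69, 0.00 cfs.
ΣQ_DR = 6101 cfs.
With Δt = 0.5 h = 1800 s, V = ΣQ_DR · Δt = 6101 × 1800 = 1.10 × 10^7 ft³.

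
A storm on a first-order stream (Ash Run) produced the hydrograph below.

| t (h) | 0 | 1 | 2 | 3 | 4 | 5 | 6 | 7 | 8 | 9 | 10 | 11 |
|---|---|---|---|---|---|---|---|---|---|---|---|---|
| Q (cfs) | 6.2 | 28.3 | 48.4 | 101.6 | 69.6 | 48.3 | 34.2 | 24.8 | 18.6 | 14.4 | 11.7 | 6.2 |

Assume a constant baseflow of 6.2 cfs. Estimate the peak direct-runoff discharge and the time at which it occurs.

Q_p = 95.4 cfs at t = 3 h

Subtracting baseflow gives direct-runoff ordinates: 0.0, 22.1, 42.2, 95.4, 63.4, 42.1, 28.0, 18.6, 12.4, 8.2, 5.5, 0.0 cfs.
The maximum is 95.4 cfs, occurring at the reading for t = 3 h.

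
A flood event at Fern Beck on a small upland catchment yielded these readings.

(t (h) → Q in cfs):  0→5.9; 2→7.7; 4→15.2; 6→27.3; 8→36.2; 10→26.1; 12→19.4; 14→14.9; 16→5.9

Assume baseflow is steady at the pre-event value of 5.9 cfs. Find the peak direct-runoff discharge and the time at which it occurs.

Subtracting baseflow gives direct-runoff ordinates: 0.0, 1.8, 9.3, 21.4, 30.3, 20.2, 13.5, 9.0, 0.0 cfs.
The maximum is 30.3 cfs, occurring at the reading for t = 8 h.

Q_p = 30.3 cfs at t = 8 h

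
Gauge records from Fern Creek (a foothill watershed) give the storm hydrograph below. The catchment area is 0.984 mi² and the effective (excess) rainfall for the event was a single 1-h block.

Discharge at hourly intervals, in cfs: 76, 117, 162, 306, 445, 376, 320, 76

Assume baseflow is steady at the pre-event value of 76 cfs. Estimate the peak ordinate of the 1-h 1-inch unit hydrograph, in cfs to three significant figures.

Direct runoff: 0.0, 41.0, 86.0, 230.0, 369.0, 300.0, 244.0, 0.0 cfs; ΣQ_DR = 1270 cfs, peak = 369.0 cfs.
Runoff depth d = ΣQ_DR·Δt / A = 1270 × 3600 / (0.984 mi²) = 2.000 in.
The 1-inch UH is the DRH scaled by (1 in)/d, so U_p = 369.0 × 1/2.000 = 185 cfs.

U_p ≈ 185 cfs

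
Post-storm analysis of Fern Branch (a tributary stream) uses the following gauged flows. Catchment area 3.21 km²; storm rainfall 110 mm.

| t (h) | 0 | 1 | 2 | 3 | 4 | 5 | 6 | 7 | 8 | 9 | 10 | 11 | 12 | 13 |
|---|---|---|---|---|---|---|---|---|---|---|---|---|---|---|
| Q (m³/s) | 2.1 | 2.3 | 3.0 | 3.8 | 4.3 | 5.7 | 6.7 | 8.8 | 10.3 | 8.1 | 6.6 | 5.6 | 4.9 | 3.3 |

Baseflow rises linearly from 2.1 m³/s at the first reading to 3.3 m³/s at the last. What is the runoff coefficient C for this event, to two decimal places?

C ≈ 0.38

ΣQ_DR = 37.70 m³/s; V = ΣQ_DR·Δt = 1.357 × 10^5 m³.
Runoff depth d = V / A = 42.28 mm.
C = d / P = 42.28 / 110 = 0.38.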